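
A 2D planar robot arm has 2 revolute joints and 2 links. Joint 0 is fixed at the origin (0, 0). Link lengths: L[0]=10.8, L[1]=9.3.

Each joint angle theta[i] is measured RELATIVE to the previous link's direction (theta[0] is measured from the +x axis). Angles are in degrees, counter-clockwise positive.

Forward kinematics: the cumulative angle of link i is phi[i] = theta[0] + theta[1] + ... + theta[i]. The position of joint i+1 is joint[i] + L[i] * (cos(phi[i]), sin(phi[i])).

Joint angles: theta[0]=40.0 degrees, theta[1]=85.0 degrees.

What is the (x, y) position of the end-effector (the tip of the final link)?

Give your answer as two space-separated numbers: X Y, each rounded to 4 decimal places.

Answer: 2.9390 14.5602

Derivation:
joint[0] = (0.0000, 0.0000)  (base)
link 0: phi[0] = 40 = 40 deg
  cos(40 deg) = 0.7660, sin(40 deg) = 0.6428
  joint[1] = (0.0000, 0.0000) + 10.8 * (0.7660, 0.6428) = (0.0000 + 8.2733, 0.0000 + 6.9421) = (8.2733, 6.9421)
link 1: phi[1] = 40 + 85 = 125 deg
  cos(125 deg) = -0.5736, sin(125 deg) = 0.8192
  joint[2] = (8.2733, 6.9421) + 9.3 * (-0.5736, 0.8192) = (8.2733 + -5.3343, 6.9421 + 7.6181) = (2.9390, 14.5602)
End effector: (2.9390, 14.5602)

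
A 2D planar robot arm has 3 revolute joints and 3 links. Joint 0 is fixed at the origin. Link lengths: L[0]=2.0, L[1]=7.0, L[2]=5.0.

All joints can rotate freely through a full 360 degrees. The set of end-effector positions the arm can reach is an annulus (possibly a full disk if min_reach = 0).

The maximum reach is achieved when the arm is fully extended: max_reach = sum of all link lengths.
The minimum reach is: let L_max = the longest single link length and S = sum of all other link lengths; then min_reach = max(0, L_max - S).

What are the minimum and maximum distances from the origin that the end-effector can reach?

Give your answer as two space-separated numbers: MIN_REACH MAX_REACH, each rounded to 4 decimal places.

Link lengths: [2.0, 7.0, 5.0]
max_reach = 2 + 7 + 5 = 14
L_max = max([2.0, 7.0, 5.0]) = 7
S (sum of others) = 14 - 7 = 7
min_reach = max(0, 7 - 7) = max(0, 0) = 0

Answer: 0.0000 14.0000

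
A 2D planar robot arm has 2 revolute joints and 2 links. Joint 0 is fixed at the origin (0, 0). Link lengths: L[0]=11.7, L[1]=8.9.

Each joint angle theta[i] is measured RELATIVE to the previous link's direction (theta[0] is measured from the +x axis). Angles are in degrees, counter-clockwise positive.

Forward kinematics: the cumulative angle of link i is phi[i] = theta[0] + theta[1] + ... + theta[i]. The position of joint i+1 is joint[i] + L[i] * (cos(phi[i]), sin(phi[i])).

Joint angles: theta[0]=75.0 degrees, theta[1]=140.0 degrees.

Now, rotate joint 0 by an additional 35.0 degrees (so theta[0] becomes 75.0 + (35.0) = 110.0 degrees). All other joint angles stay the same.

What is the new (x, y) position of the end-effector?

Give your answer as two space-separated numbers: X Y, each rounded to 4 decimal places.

Answer: -7.0456 2.6311

Derivation:
joint[0] = (0.0000, 0.0000)  (base)
link 0: phi[0] = 110 = 110 deg
  cos(110 deg) = -0.3420, sin(110 deg) = 0.9397
  joint[1] = (0.0000, 0.0000) + 11.7 * (-0.3420, 0.9397) = (0.0000 + -4.0016, 0.0000 + 10.9944) = (-4.0016, 10.9944)
link 1: phi[1] = 110 + 140 = 250 deg
  cos(250 deg) = -0.3420, sin(250 deg) = -0.9397
  joint[2] = (-4.0016, 10.9944) + 8.9 * (-0.3420, -0.9397) = (-4.0016 + -3.0440, 10.9944 + -8.3633) = (-7.0456, 2.6311)
End effector: (-7.0456, 2.6311)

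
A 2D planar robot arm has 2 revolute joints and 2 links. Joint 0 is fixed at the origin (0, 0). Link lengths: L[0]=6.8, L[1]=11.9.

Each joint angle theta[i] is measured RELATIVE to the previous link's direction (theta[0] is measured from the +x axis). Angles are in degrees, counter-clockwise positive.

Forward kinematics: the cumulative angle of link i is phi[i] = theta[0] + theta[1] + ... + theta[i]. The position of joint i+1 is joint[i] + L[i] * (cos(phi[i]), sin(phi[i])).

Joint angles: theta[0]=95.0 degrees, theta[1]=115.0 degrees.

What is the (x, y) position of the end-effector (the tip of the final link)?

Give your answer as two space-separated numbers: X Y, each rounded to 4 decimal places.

joint[0] = (0.0000, 0.0000)  (base)
link 0: phi[0] = 95 = 95 deg
  cos(95 deg) = -0.0872, sin(95 deg) = 0.9962
  joint[1] = (0.0000, 0.0000) + 6.8 * (-0.0872, 0.9962) = (0.0000 + -0.5927, 0.0000 + 6.7741) = (-0.5927, 6.7741)
link 1: phi[1] = 95 + 115 = 210 deg
  cos(210 deg) = -0.8660, sin(210 deg) = -0.5000
  joint[2] = (-0.5927, 6.7741) + 11.9 * (-0.8660, -0.5000) = (-0.5927 + -10.3057, 6.7741 + -5.9500) = (-10.8984, 0.8241)
End effector: (-10.8984, 0.8241)

Answer: -10.8984 0.8241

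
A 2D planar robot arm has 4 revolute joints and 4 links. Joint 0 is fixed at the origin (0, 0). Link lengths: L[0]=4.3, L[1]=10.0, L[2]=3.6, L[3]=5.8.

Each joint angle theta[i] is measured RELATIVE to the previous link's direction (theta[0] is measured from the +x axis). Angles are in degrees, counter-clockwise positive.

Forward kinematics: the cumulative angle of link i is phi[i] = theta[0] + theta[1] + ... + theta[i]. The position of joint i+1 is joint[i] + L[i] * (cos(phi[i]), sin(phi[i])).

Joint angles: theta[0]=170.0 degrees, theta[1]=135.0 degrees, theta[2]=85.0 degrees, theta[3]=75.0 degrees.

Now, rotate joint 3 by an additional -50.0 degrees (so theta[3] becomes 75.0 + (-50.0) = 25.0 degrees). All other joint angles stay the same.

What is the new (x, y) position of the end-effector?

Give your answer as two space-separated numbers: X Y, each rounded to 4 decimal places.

joint[0] = (0.0000, 0.0000)  (base)
link 0: phi[0] = 170 = 170 deg
  cos(170 deg) = -0.9848, sin(170 deg) = 0.1736
  joint[1] = (0.0000, 0.0000) + 4.3 * (-0.9848, 0.1736) = (0.0000 + -4.2347, 0.0000 + 0.7467) = (-4.2347, 0.7467)
link 1: phi[1] = 170 + 135 = 305 deg
  cos(305 deg) = 0.5736, sin(305 deg) = -0.8192
  joint[2] = (-4.2347, 0.7467) + 10 * (0.5736, -0.8192) = (-4.2347 + 5.7358, 0.7467 + -8.1915) = (1.5011, -7.4448)
link 2: phi[2] = 170 + 135 + 85 = 390 deg
  cos(390 deg) = 0.8660, sin(390 deg) = 0.5000
  joint[3] = (1.5011, -7.4448) + 3.6 * (0.8660, 0.5000) = (1.5011 + 3.1177, -7.4448 + 1.8000) = (4.6188, -5.6448)
link 3: phi[3] = 170 + 135 + 85 + 25 = 415 deg
  cos(415 deg) = 0.5736, sin(415 deg) = 0.8192
  joint[4] = (4.6188, -5.6448) + 5.8 * (0.5736, 0.8192) = (4.6188 + 3.3267, -5.6448 + 4.7511) = (7.9455, -0.8938)
End effector: (7.9455, -0.8938)

Answer: 7.9455 -0.8938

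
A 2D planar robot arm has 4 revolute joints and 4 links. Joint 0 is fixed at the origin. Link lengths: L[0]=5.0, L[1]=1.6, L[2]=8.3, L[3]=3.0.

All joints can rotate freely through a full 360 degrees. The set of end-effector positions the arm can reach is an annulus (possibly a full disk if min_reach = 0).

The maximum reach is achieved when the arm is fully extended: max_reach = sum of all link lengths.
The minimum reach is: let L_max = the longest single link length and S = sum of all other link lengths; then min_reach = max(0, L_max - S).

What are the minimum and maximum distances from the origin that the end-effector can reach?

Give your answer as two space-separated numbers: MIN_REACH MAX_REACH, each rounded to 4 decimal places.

Link lengths: [5.0, 1.6, 8.3, 3.0]
max_reach = 5 + 1.6 + 8.3 + 3 = 17.9
L_max = max([5.0, 1.6, 8.3, 3.0]) = 8.3
S (sum of others) = 17.9 - 8.3 = 9.6
min_reach = max(0, 8.3 - 9.6) = max(0, -1.3) = 0

Answer: 0.0000 17.9000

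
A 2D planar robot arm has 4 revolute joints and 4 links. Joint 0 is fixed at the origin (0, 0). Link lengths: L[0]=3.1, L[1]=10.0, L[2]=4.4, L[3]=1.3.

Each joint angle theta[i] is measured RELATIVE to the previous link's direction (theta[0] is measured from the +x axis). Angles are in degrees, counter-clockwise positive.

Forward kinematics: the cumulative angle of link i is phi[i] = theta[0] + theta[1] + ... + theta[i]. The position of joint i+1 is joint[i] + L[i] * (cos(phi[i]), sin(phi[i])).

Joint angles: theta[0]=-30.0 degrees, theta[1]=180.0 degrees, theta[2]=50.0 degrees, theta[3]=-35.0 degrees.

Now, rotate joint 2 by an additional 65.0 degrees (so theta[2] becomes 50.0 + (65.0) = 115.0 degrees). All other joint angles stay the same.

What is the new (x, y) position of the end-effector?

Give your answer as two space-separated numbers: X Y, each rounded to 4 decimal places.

joint[0] = (0.0000, 0.0000)  (base)
link 0: phi[0] = -30 = -30 deg
  cos(-30 deg) = 0.8660, sin(-30 deg) = -0.5000
  joint[1] = (0.0000, 0.0000) + 3.1 * (0.8660, -0.5000) = (0.0000 + 2.6847, 0.0000 + -1.5500) = (2.6847, -1.5500)
link 1: phi[1] = -30 + 180 = 150 deg
  cos(150 deg) = -0.8660, sin(150 deg) = 0.5000
  joint[2] = (2.6847, -1.5500) + 10 * (-0.8660, 0.5000) = (2.6847 + -8.6603, -1.5500 + 5.0000) = (-5.9756, 3.4500)
link 2: phi[2] = -30 + 180 + 115 = 265 deg
  cos(265 deg) = -0.0872, sin(265 deg) = -0.9962
  joint[3] = (-5.9756, 3.4500) + 4.4 * (-0.0872, -0.9962) = (-5.9756 + -0.3835, 3.4500 + -4.3833) = (-6.3591, -0.9333)
link 3: phi[3] = -30 + 180 + 115 + -35 = 230 deg
  cos(230 deg) = -0.6428, sin(230 deg) = -0.7660
  joint[4] = (-6.3591, -0.9333) + 1.3 * (-0.6428, -0.7660) = (-6.3591 + -0.8356, -0.9333 + -0.9959) = (-7.1947, -1.9291)
End effector: (-7.1947, -1.9291)

Answer: -7.1947 -1.9291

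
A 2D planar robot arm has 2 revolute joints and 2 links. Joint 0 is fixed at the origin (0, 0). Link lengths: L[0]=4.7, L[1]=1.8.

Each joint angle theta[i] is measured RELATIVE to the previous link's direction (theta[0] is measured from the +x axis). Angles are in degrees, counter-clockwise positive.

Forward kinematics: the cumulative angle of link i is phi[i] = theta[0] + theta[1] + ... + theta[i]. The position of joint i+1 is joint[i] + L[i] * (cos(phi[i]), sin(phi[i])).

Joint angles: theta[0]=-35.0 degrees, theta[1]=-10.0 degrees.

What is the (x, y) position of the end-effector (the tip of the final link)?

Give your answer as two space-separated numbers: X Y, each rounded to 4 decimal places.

joint[0] = (0.0000, 0.0000)  (base)
link 0: phi[0] = -35 = -35 deg
  cos(-35 deg) = 0.8192, sin(-35 deg) = -0.5736
  joint[1] = (0.0000, 0.0000) + 4.7 * (0.8192, -0.5736) = (0.0000 + 3.8500, 0.0000 + -2.6958) = (3.8500, -2.6958)
link 1: phi[1] = -35 + -10 = -45 deg
  cos(-45 deg) = 0.7071, sin(-45 deg) = -0.7071
  joint[2] = (3.8500, -2.6958) + 1.8 * (0.7071, -0.7071) = (3.8500 + 1.2728, -2.6958 + -1.2728) = (5.1228, -3.9686)
End effector: (5.1228, -3.9686)

Answer: 5.1228 -3.9686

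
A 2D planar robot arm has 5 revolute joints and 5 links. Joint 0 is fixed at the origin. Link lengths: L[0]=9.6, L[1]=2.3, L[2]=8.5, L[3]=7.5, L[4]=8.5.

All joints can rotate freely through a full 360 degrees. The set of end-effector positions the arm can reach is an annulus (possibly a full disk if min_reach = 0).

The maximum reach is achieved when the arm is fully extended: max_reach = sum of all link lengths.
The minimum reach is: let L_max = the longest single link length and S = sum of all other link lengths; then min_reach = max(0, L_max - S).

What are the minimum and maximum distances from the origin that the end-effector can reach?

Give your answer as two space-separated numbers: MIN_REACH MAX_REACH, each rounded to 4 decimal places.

Answer: 0.0000 36.4000

Derivation:
Link lengths: [9.6, 2.3, 8.5, 7.5, 8.5]
max_reach = 9.6 + 2.3 + 8.5 + 7.5 + 8.5 = 36.4
L_max = max([9.6, 2.3, 8.5, 7.5, 8.5]) = 9.6
S (sum of others) = 36.4 - 9.6 = 26.8
min_reach = max(0, 9.6 - 26.8) = max(0, -17.2) = 0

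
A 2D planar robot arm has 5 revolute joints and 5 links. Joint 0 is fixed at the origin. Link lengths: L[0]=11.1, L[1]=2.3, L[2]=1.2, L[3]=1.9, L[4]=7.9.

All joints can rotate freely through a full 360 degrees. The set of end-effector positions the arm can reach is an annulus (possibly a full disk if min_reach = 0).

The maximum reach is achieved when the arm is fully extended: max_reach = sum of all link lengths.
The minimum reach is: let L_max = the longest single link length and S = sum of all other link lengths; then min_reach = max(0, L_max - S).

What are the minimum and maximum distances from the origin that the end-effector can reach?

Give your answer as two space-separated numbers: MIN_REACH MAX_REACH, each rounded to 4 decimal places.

Answer: 0.0000 24.4000

Derivation:
Link lengths: [11.1, 2.3, 1.2, 1.9, 7.9]
max_reach = 11.1 + 2.3 + 1.2 + 1.9 + 7.9 = 24.4
L_max = max([11.1, 2.3, 1.2, 1.9, 7.9]) = 11.1
S (sum of others) = 24.4 - 11.1 = 13.3
min_reach = max(0, 11.1 - 13.3) = max(0, -2.2) = 0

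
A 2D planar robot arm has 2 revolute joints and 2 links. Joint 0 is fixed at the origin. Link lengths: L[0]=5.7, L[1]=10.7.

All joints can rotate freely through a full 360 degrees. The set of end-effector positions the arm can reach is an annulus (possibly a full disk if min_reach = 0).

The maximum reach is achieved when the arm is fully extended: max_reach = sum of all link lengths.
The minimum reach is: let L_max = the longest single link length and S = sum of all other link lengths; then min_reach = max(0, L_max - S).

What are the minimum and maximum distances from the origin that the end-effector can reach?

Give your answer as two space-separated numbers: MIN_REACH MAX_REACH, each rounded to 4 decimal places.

Link lengths: [5.7, 10.7]
max_reach = 5.7 + 10.7 = 16.4
L_max = max([5.7, 10.7]) = 10.7
S (sum of others) = 16.4 - 10.7 = 5.7
min_reach = max(0, 10.7 - 5.7) = max(0, 5) = 5

Answer: 5.0000 16.4000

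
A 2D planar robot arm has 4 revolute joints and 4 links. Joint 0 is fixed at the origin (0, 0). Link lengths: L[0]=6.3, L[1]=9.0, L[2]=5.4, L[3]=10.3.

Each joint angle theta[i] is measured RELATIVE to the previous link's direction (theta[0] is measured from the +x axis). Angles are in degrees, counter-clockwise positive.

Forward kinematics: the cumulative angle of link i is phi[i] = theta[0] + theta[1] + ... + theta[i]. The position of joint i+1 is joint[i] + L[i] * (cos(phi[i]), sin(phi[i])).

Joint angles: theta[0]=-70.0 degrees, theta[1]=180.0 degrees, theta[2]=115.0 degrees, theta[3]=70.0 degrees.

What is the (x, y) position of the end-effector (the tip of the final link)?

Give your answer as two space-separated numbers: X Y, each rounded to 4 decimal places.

Answer: -0.3889 -10.6162

Derivation:
joint[0] = (0.0000, 0.0000)  (base)
link 0: phi[0] = -70 = -70 deg
  cos(-70 deg) = 0.3420, sin(-70 deg) = -0.9397
  joint[1] = (0.0000, 0.0000) + 6.3 * (0.3420, -0.9397) = (0.0000 + 2.1547, 0.0000 + -5.9201) = (2.1547, -5.9201)
link 1: phi[1] = -70 + 180 = 110 deg
  cos(110 deg) = -0.3420, sin(110 deg) = 0.9397
  joint[2] = (2.1547, -5.9201) + 9 * (-0.3420, 0.9397) = (2.1547 + -3.0782, -5.9201 + 8.4572) = (-0.9235, 2.5372)
link 2: phi[2] = -70 + 180 + 115 = 225 deg
  cos(225 deg) = -0.7071, sin(225 deg) = -0.7071
  joint[3] = (-0.9235, 2.5372) + 5.4 * (-0.7071, -0.7071) = (-0.9235 + -3.8184, 2.5372 + -3.8184) = (-4.7418, -1.2812)
link 3: phi[3] = -70 + 180 + 115 + 70 = 295 deg
  cos(295 deg) = 0.4226, sin(295 deg) = -0.9063
  joint[4] = (-4.7418, -1.2812) + 10.3 * (0.4226, -0.9063) = (-4.7418 + 4.3530, -1.2812 + -9.3350) = (-0.3889, -10.6162)
End effector: (-0.3889, -10.6162)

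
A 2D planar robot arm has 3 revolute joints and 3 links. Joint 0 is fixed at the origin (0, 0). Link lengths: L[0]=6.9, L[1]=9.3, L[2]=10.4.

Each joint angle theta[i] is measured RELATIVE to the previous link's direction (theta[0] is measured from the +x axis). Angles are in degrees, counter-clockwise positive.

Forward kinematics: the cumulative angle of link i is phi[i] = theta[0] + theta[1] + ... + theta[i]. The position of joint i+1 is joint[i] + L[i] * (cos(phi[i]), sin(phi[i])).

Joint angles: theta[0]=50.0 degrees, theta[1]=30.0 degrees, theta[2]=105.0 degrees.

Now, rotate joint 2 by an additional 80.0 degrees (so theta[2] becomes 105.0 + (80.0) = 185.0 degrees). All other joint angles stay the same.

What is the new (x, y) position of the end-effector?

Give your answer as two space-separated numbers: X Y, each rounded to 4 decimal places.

Answer: 5.1437 4.0840

Derivation:
joint[0] = (0.0000, 0.0000)  (base)
link 0: phi[0] = 50 = 50 deg
  cos(50 deg) = 0.6428, sin(50 deg) = 0.7660
  joint[1] = (0.0000, 0.0000) + 6.9 * (0.6428, 0.7660) = (0.0000 + 4.4352, 0.0000 + 5.2857) = (4.4352, 5.2857)
link 1: phi[1] = 50 + 30 = 80 deg
  cos(80 deg) = 0.1736, sin(80 deg) = 0.9848
  joint[2] = (4.4352, 5.2857) + 9.3 * (0.1736, 0.9848) = (4.4352 + 1.6149, 5.2857 + 9.1587) = (6.0502, 14.4444)
link 2: phi[2] = 50 + 30 + 185 = 265 deg
  cos(265 deg) = -0.0872, sin(265 deg) = -0.9962
  joint[3] = (6.0502, 14.4444) + 10.4 * (-0.0872, -0.9962) = (6.0502 + -0.9064, 14.4444 + -10.3604) = (5.1437, 4.0840)
End effector: (5.1437, 4.0840)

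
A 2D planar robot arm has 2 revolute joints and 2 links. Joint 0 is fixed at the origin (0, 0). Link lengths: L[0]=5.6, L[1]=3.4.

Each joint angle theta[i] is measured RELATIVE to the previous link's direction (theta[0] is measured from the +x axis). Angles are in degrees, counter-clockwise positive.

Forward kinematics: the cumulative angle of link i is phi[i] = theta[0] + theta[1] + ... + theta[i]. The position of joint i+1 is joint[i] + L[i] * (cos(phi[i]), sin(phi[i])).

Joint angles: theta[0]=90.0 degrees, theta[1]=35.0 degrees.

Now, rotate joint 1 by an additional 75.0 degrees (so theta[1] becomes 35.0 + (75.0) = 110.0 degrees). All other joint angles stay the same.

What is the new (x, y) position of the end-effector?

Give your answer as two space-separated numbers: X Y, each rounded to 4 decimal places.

joint[0] = (0.0000, 0.0000)  (base)
link 0: phi[0] = 90 = 90 deg
  cos(90 deg) = 0.0000, sin(90 deg) = 1.0000
  joint[1] = (0.0000, 0.0000) + 5.6 * (0.0000, 1.0000) = (0.0000 + 0.0000, 0.0000 + 5.6000) = (0.0000, 5.6000)
link 1: phi[1] = 90 + 110 = 200 deg
  cos(200 deg) = -0.9397, sin(200 deg) = -0.3420
  joint[2] = (0.0000, 5.6000) + 3.4 * (-0.9397, -0.3420) = (0.0000 + -3.1950, 5.6000 + -1.1629) = (-3.1950, 4.4371)
End effector: (-3.1950, 4.4371)

Answer: -3.1950 4.4371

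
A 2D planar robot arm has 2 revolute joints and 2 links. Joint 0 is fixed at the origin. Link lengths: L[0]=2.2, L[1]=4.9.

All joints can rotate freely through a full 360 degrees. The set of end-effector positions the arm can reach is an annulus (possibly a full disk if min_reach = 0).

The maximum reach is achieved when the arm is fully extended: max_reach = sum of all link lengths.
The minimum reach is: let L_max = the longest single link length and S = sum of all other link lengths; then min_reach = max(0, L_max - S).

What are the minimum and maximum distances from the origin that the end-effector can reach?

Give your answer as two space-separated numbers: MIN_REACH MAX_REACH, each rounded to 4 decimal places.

Link lengths: [2.2, 4.9]
max_reach = 2.2 + 4.9 = 7.1
L_max = max([2.2, 4.9]) = 4.9
S (sum of others) = 7.1 - 4.9 = 2.2
min_reach = max(0, 4.9 - 2.2) = max(0, 2.7) = 2.7

Answer: 2.7000 7.1000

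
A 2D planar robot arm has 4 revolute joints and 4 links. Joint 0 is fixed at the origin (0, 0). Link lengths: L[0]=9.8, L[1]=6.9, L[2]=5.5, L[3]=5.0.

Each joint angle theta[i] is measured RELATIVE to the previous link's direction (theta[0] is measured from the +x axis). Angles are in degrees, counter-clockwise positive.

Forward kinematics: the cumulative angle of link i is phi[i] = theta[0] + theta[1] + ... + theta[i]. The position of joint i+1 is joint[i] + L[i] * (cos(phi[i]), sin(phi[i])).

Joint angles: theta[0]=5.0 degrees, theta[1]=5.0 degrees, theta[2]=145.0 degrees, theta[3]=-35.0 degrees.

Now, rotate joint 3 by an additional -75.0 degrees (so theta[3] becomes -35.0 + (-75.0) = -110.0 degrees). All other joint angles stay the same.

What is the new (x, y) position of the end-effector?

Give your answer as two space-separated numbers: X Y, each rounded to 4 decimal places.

Answer: 15.1087 7.9122

Derivation:
joint[0] = (0.0000, 0.0000)  (base)
link 0: phi[0] = 5 = 5 deg
  cos(5 deg) = 0.9962, sin(5 deg) = 0.0872
  joint[1] = (0.0000, 0.0000) + 9.8 * (0.9962, 0.0872) = (0.0000 + 9.7627, 0.0000 + 0.8541) = (9.7627, 0.8541)
link 1: phi[1] = 5 + 5 = 10 deg
  cos(10 deg) = 0.9848, sin(10 deg) = 0.1736
  joint[2] = (9.7627, 0.8541) + 6.9 * (0.9848, 0.1736) = (9.7627 + 6.7952, 0.8541 + 1.1982) = (16.5579, 2.0523)
link 2: phi[2] = 5 + 5 + 145 = 155 deg
  cos(155 deg) = -0.9063, sin(155 deg) = 0.4226
  joint[3] = (16.5579, 2.0523) + 5.5 * (-0.9063, 0.4226) = (16.5579 + -4.9847, 2.0523 + 2.3244) = (11.5732, 4.3767)
link 3: phi[3] = 5 + 5 + 145 + -110 = 45 deg
  cos(45 deg) = 0.7071, sin(45 deg) = 0.7071
  joint[4] = (11.5732, 4.3767) + 5 * (0.7071, 0.7071) = (11.5732 + 3.5355, 4.3767 + 3.5355) = (15.1087, 7.9122)
End effector: (15.1087, 7.9122)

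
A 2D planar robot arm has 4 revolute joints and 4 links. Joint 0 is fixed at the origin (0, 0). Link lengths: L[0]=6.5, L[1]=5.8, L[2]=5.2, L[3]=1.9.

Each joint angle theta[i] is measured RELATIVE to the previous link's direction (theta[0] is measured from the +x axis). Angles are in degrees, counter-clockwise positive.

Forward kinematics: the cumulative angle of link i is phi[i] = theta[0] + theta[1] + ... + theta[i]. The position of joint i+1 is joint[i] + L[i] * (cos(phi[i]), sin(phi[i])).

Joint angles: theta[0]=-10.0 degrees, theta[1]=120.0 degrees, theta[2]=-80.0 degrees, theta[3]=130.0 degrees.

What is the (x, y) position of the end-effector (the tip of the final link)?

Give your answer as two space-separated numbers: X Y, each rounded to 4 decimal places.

Answer: 7.1354 7.5713

Derivation:
joint[0] = (0.0000, 0.0000)  (base)
link 0: phi[0] = -10 = -10 deg
  cos(-10 deg) = 0.9848, sin(-10 deg) = -0.1736
  joint[1] = (0.0000, 0.0000) + 6.5 * (0.9848, -0.1736) = (0.0000 + 6.4013, 0.0000 + -1.1287) = (6.4013, -1.1287)
link 1: phi[1] = -10 + 120 = 110 deg
  cos(110 deg) = -0.3420, sin(110 deg) = 0.9397
  joint[2] = (6.4013, -1.1287) + 5.8 * (-0.3420, 0.9397) = (6.4013 + -1.9837, -1.1287 + 5.4502) = (4.4175, 4.3215)
link 2: phi[2] = -10 + 120 + -80 = 30 deg
  cos(30 deg) = 0.8660, sin(30 deg) = 0.5000
  joint[3] = (4.4175, 4.3215) + 5.2 * (0.8660, 0.5000) = (4.4175 + 4.5033, 4.3215 + 2.6000) = (8.9209, 6.9215)
link 3: phi[3] = -10 + 120 + -80 + 130 = 160 deg
  cos(160 deg) = -0.9397, sin(160 deg) = 0.3420
  joint[4] = (8.9209, 6.9215) + 1.9 * (-0.9397, 0.3420) = (8.9209 + -1.7854, 6.9215 + 0.6498) = (7.1354, 7.5713)
End effector: (7.1354, 7.5713)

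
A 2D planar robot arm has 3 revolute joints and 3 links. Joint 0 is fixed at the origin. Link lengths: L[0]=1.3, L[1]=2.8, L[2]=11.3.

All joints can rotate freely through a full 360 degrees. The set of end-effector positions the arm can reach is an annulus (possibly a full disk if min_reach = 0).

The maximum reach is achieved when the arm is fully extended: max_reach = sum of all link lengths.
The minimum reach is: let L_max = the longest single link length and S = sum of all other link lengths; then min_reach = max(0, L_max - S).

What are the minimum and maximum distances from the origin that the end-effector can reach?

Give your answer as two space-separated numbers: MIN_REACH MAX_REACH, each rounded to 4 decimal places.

Link lengths: [1.3, 2.8, 11.3]
max_reach = 1.3 + 2.8 + 11.3 = 15.4
L_max = max([1.3, 2.8, 11.3]) = 11.3
S (sum of others) = 15.4 - 11.3 = 4.1
min_reach = max(0, 11.3 - 4.1) = max(0, 7.2) = 7.2

Answer: 7.2000 15.4000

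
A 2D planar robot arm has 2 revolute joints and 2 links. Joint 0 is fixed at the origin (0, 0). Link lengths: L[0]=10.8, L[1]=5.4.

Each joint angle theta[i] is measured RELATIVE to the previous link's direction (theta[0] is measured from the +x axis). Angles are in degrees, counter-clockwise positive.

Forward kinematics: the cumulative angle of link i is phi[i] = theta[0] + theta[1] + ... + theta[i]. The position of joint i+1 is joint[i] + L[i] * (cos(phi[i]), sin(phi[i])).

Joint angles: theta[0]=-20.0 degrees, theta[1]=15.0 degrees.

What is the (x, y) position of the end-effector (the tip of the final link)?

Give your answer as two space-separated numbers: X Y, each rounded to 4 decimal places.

joint[0] = (0.0000, 0.0000)  (base)
link 0: phi[0] = -20 = -20 deg
  cos(-20 deg) = 0.9397, sin(-20 deg) = -0.3420
  joint[1] = (0.0000, 0.0000) + 10.8 * (0.9397, -0.3420) = (0.0000 + 10.1487, 0.0000 + -3.6938) = (10.1487, -3.6938)
link 1: phi[1] = -20 + 15 = -5 deg
  cos(-5 deg) = 0.9962, sin(-5 deg) = -0.0872
  joint[2] = (10.1487, -3.6938) + 5.4 * (0.9962, -0.0872) = (10.1487 + 5.3795, -3.6938 + -0.4706) = (15.5281, -4.1645)
End effector: (15.5281, -4.1645)

Answer: 15.5281 -4.1645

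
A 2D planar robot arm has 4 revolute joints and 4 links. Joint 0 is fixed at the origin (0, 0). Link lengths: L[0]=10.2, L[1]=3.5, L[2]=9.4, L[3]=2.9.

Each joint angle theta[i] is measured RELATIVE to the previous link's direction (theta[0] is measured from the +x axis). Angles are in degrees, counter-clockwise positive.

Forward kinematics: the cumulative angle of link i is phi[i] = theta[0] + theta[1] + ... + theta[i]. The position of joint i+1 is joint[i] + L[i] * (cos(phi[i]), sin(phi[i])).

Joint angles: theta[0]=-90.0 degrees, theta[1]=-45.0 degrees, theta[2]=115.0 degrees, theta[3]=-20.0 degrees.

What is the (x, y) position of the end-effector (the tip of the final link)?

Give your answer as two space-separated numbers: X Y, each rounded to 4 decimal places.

joint[0] = (0.0000, 0.0000)  (base)
link 0: phi[0] = -90 = -90 deg
  cos(-90 deg) = 0.0000, sin(-90 deg) = -1.0000
  joint[1] = (0.0000, 0.0000) + 10.2 * (0.0000, -1.0000) = (0.0000 + 0.0000, 0.0000 + -10.2000) = (0.0000, -10.2000)
link 1: phi[1] = -90 + -45 = -135 deg
  cos(-135 deg) = -0.7071, sin(-135 deg) = -0.7071
  joint[2] = (0.0000, -10.2000) + 3.5 * (-0.7071, -0.7071) = (0.0000 + -2.4749, -10.2000 + -2.4749) = (-2.4749, -12.6749)
link 2: phi[2] = -90 + -45 + 115 = -20 deg
  cos(-20 deg) = 0.9397, sin(-20 deg) = -0.3420
  joint[3] = (-2.4749, -12.6749) + 9.4 * (0.9397, -0.3420) = (-2.4749 + 8.8331, -12.6749 + -3.2150) = (6.3582, -15.8899)
link 3: phi[3] = -90 + -45 + 115 + -20 = -40 deg
  cos(-40 deg) = 0.7660, sin(-40 deg) = -0.6428
  joint[4] = (6.3582, -15.8899) + 2.9 * (0.7660, -0.6428) = (6.3582 + 2.2215, -15.8899 + -1.8641) = (8.5798, -17.7539)
End effector: (8.5798, -17.7539)

Answer: 8.5798 -17.7539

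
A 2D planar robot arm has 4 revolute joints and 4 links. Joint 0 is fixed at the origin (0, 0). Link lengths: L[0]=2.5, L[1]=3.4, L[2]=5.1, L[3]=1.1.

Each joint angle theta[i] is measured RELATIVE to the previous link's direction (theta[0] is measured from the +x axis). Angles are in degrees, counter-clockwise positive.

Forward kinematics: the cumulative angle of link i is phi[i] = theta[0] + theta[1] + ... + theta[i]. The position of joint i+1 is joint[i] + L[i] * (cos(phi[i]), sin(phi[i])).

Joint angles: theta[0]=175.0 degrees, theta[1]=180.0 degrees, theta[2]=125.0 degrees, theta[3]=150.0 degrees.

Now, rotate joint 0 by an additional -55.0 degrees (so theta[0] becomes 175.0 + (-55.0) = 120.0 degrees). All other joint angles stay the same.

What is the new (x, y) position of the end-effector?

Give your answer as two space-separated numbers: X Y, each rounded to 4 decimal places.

Answer: 1.7043 3.2118

Derivation:
joint[0] = (0.0000, 0.0000)  (base)
link 0: phi[0] = 120 = 120 deg
  cos(120 deg) = -0.5000, sin(120 deg) = 0.8660
  joint[1] = (0.0000, 0.0000) + 2.5 * (-0.5000, 0.8660) = (0.0000 + -1.2500, 0.0000 + 2.1651) = (-1.2500, 2.1651)
link 1: phi[1] = 120 + 180 = 300 deg
  cos(300 deg) = 0.5000, sin(300 deg) = -0.8660
  joint[2] = (-1.2500, 2.1651) + 3.4 * (0.5000, -0.8660) = (-1.2500 + 1.7000, 2.1651 + -2.9445) = (0.4500, -0.7794)
link 2: phi[2] = 120 + 180 + 125 = 425 deg
  cos(425 deg) = 0.4226, sin(425 deg) = 0.9063
  joint[3] = (0.4500, -0.7794) + 5.1 * (0.4226, 0.9063) = (0.4500 + 2.1554, -0.7794 + 4.6222) = (2.6054, 3.8427)
link 3: phi[3] = 120 + 180 + 125 + 150 = 575 deg
  cos(575 deg) = -0.8192, sin(575 deg) = -0.5736
  joint[4] = (2.6054, 3.8427) + 1.1 * (-0.8192, -0.5736) = (2.6054 + -0.9011, 3.8427 + -0.6309) = (1.7043, 3.2118)
End effector: (1.7043, 3.2118)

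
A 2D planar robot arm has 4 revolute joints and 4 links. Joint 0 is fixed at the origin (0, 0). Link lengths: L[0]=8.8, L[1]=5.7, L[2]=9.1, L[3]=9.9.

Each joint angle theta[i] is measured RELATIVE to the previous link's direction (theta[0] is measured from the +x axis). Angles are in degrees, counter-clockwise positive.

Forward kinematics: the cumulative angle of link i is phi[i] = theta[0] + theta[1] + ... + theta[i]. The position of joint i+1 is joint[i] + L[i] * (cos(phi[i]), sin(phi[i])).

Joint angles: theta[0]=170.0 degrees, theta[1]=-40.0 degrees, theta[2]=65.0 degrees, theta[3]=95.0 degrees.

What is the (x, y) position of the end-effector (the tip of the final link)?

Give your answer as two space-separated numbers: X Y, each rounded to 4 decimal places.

Answer: -17.7341 -5.7637

Derivation:
joint[0] = (0.0000, 0.0000)  (base)
link 0: phi[0] = 170 = 170 deg
  cos(170 deg) = -0.9848, sin(170 deg) = 0.1736
  joint[1] = (0.0000, 0.0000) + 8.8 * (-0.9848, 0.1736) = (0.0000 + -8.6663, 0.0000 + 1.5281) = (-8.6663, 1.5281)
link 1: phi[1] = 170 + -40 = 130 deg
  cos(130 deg) = -0.6428, sin(130 deg) = 0.7660
  joint[2] = (-8.6663, 1.5281) + 5.7 * (-0.6428, 0.7660) = (-8.6663 + -3.6639, 1.5281 + 4.3665) = (-12.3302, 5.8946)
link 2: phi[2] = 170 + -40 + 65 = 195 deg
  cos(195 deg) = -0.9659, sin(195 deg) = -0.2588
  joint[3] = (-12.3302, 5.8946) + 9.1 * (-0.9659, -0.2588) = (-12.3302 + -8.7899, 5.8946 + -2.3553) = (-21.1201, 3.5393)
link 3: phi[3] = 170 + -40 + 65 + 95 = 290 deg
  cos(290 deg) = 0.3420, sin(290 deg) = -0.9397
  joint[4] = (-21.1201, 3.5393) + 9.9 * (0.3420, -0.9397) = (-21.1201 + 3.3860, 3.5393 + -9.3030) = (-17.7341, -5.7637)
End effector: (-17.7341, -5.7637)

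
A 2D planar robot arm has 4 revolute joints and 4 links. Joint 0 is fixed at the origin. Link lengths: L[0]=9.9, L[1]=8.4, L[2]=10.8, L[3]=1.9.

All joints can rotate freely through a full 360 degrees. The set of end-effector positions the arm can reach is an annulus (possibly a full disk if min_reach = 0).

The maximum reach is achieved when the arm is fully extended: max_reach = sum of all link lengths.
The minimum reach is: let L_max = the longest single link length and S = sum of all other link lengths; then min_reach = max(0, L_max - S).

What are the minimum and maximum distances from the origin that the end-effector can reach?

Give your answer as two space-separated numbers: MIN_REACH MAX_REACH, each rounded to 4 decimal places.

Link lengths: [9.9, 8.4, 10.8, 1.9]
max_reach = 9.9 + 8.4 + 10.8 + 1.9 = 31
L_max = max([9.9, 8.4, 10.8, 1.9]) = 10.8
S (sum of others) = 31 - 10.8 = 20.2
min_reach = max(0, 10.8 - 20.2) = max(0, -9.4) = 0

Answer: 0.0000 31.0000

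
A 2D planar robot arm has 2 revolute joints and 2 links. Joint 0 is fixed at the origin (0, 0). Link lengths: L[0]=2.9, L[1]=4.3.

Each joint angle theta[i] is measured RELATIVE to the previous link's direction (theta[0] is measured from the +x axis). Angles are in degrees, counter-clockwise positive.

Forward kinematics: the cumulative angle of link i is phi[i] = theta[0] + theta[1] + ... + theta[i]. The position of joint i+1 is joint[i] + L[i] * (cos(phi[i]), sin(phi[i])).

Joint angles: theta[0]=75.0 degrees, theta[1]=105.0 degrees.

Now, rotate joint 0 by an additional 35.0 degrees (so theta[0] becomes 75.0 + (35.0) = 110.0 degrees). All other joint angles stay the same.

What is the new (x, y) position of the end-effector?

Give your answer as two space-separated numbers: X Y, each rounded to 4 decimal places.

joint[0] = (0.0000, 0.0000)  (base)
link 0: phi[0] = 110 = 110 deg
  cos(110 deg) = -0.3420, sin(110 deg) = 0.9397
  joint[1] = (0.0000, 0.0000) + 2.9 * (-0.3420, 0.9397) = (0.0000 + -0.9919, 0.0000 + 2.7251) = (-0.9919, 2.7251)
link 1: phi[1] = 110 + 105 = 215 deg
  cos(215 deg) = -0.8192, sin(215 deg) = -0.5736
  joint[2] = (-0.9919, 2.7251) + 4.3 * (-0.8192, -0.5736) = (-0.9919 + -3.5224, 2.7251 + -2.4664) = (-4.5142, 0.2587)
End effector: (-4.5142, 0.2587)

Answer: -4.5142 0.2587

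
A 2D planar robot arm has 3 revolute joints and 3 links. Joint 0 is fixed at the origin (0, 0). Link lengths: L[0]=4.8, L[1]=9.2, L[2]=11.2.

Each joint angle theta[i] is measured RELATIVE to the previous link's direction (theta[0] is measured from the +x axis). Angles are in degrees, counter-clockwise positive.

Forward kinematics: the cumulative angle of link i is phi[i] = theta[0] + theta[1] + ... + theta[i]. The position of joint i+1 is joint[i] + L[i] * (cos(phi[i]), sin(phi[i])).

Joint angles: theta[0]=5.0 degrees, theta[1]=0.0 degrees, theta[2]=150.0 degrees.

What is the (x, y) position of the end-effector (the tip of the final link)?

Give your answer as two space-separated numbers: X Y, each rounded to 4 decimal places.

Answer: 3.7961 5.9535

Derivation:
joint[0] = (0.0000, 0.0000)  (base)
link 0: phi[0] = 5 = 5 deg
  cos(5 deg) = 0.9962, sin(5 deg) = 0.0872
  joint[1] = (0.0000, 0.0000) + 4.8 * (0.9962, 0.0872) = (0.0000 + 4.7817, 0.0000 + 0.4183) = (4.7817, 0.4183)
link 1: phi[1] = 5 + 0 = 5 deg
  cos(5 deg) = 0.9962, sin(5 deg) = 0.0872
  joint[2] = (4.7817, 0.4183) + 9.2 * (0.9962, 0.0872) = (4.7817 + 9.1650, 0.4183 + 0.8018) = (13.9467, 1.2202)
link 2: phi[2] = 5 + 0 + 150 = 155 deg
  cos(155 deg) = -0.9063, sin(155 deg) = 0.4226
  joint[3] = (13.9467, 1.2202) + 11.2 * (-0.9063, 0.4226) = (13.9467 + -10.1506, 1.2202 + 4.7333) = (3.7961, 5.9535)
End effector: (3.7961, 5.9535)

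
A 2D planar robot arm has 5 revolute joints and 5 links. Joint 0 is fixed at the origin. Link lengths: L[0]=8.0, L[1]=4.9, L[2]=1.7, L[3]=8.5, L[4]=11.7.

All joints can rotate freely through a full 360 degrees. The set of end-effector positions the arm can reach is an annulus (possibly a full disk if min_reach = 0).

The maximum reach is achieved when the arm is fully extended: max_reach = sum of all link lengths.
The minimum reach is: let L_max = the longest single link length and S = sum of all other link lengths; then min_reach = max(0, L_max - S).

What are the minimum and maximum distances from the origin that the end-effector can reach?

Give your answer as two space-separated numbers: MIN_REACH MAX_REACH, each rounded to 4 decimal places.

Answer: 0.0000 34.8000

Derivation:
Link lengths: [8.0, 4.9, 1.7, 8.5, 11.7]
max_reach = 8 + 4.9 + 1.7 + 8.5 + 11.7 = 34.8
L_max = max([8.0, 4.9, 1.7, 8.5, 11.7]) = 11.7
S (sum of others) = 34.8 - 11.7 = 23.1
min_reach = max(0, 11.7 - 23.1) = max(0, -11.4) = 0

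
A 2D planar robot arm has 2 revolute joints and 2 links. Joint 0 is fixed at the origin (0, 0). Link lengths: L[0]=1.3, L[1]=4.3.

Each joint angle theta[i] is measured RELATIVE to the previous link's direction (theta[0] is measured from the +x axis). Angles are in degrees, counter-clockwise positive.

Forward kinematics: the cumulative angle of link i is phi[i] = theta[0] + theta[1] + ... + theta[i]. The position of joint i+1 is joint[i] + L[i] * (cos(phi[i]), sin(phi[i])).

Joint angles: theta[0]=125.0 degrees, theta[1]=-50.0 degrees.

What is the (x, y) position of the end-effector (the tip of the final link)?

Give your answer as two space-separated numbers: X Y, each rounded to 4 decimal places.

Answer: 0.3673 5.2184

Derivation:
joint[0] = (0.0000, 0.0000)  (base)
link 0: phi[0] = 125 = 125 deg
  cos(125 deg) = -0.5736, sin(125 deg) = 0.8192
  joint[1] = (0.0000, 0.0000) + 1.3 * (-0.5736, 0.8192) = (0.0000 + -0.7456, 0.0000 + 1.0649) = (-0.7456, 1.0649)
link 1: phi[1] = 125 + -50 = 75 deg
  cos(75 deg) = 0.2588, sin(75 deg) = 0.9659
  joint[2] = (-0.7456, 1.0649) + 4.3 * (0.2588, 0.9659) = (-0.7456 + 1.1129, 1.0649 + 4.1535) = (0.3673, 5.2184)
End effector: (0.3673, 5.2184)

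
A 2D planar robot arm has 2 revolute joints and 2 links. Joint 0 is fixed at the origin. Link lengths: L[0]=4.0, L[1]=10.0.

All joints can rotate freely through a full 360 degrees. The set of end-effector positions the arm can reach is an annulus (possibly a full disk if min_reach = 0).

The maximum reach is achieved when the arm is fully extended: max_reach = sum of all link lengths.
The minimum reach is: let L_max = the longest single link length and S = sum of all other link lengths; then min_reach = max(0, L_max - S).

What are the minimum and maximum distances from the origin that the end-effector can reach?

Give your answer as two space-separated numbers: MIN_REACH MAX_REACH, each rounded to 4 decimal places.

Answer: 6.0000 14.0000

Derivation:
Link lengths: [4.0, 10.0]
max_reach = 4 + 10 = 14
L_max = max([4.0, 10.0]) = 10
S (sum of others) = 14 - 10 = 4
min_reach = max(0, 10 - 4) = max(0, 6) = 6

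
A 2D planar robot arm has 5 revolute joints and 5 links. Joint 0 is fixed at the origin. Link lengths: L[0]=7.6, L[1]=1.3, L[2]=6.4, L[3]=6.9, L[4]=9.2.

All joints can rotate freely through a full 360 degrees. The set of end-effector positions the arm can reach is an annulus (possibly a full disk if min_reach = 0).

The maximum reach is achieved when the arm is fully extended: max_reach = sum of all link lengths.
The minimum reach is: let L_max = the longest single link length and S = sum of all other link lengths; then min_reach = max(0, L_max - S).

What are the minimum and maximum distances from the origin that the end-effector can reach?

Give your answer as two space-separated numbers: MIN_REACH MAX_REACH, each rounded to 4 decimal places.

Answer: 0.0000 31.4000

Derivation:
Link lengths: [7.6, 1.3, 6.4, 6.9, 9.2]
max_reach = 7.6 + 1.3 + 6.4 + 6.9 + 9.2 = 31.4
L_max = max([7.6, 1.3, 6.4, 6.9, 9.2]) = 9.2
S (sum of others) = 31.4 - 9.2 = 22.2
min_reach = max(0, 9.2 - 22.2) = max(0, -13) = 0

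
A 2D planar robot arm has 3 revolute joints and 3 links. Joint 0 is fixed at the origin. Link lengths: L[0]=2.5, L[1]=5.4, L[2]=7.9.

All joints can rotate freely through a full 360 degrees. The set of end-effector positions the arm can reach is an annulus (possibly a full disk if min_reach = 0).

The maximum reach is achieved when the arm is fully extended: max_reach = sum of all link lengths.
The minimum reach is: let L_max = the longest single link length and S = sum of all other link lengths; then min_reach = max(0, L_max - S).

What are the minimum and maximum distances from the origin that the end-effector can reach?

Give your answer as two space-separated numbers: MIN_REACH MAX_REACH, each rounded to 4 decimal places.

Answer: 0.0000 15.8000

Derivation:
Link lengths: [2.5, 5.4, 7.9]
max_reach = 2.5 + 5.4 + 7.9 = 15.8
L_max = max([2.5, 5.4, 7.9]) = 7.9
S (sum of others) = 15.8 - 7.9 = 7.9
min_reach = max(0, 7.9 - 7.9) = max(0, 0) = 0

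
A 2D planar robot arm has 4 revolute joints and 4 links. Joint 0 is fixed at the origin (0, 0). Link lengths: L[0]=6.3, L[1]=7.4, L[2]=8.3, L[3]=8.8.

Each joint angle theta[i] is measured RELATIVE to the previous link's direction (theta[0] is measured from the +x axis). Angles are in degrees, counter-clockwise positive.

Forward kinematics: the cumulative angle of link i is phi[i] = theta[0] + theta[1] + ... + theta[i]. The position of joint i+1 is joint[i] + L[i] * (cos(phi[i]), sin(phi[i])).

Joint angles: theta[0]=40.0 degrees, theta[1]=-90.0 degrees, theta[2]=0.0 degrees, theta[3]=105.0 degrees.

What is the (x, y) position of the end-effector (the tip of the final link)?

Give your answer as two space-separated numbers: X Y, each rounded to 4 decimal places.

joint[0] = (0.0000, 0.0000)  (base)
link 0: phi[0] = 40 = 40 deg
  cos(40 deg) = 0.7660, sin(40 deg) = 0.6428
  joint[1] = (0.0000, 0.0000) + 6.3 * (0.7660, 0.6428) = (0.0000 + 4.8261, 0.0000 + 4.0496) = (4.8261, 4.0496)
link 1: phi[1] = 40 + -90 = -50 deg
  cos(-50 deg) = 0.6428, sin(-50 deg) = -0.7660
  joint[2] = (4.8261, 4.0496) + 7.4 * (0.6428, -0.7660) = (4.8261 + 4.7566, 4.0496 + -5.6687) = (9.5827, -1.6192)
link 2: phi[2] = 40 + -90 + 0 = -50 deg
  cos(-50 deg) = 0.6428, sin(-50 deg) = -0.7660
  joint[3] = (9.5827, -1.6192) + 8.3 * (0.6428, -0.7660) = (9.5827 + 5.3351, -1.6192 + -6.3582) = (14.9178, -7.9773)
link 3: phi[3] = 40 + -90 + 0 + 105 = 55 deg
  cos(55 deg) = 0.5736, sin(55 deg) = 0.8192
  joint[4] = (14.9178, -7.9773) + 8.8 * (0.5736, 0.8192) = (14.9178 + 5.0475, -7.9773 + 7.2085) = (19.9653, -0.7688)
End effector: (19.9653, -0.7688)

Answer: 19.9653 -0.7688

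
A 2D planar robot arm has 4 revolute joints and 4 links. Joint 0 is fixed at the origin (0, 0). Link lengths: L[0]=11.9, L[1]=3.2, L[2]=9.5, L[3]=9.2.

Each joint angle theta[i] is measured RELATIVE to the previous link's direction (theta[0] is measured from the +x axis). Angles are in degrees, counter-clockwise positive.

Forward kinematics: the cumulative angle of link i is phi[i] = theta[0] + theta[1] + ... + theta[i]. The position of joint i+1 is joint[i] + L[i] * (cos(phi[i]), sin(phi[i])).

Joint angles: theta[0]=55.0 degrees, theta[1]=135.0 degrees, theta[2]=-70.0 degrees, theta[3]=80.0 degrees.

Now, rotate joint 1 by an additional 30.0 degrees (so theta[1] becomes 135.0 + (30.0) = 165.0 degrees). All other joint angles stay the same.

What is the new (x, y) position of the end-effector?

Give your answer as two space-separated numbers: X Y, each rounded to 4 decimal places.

joint[0] = (0.0000, 0.0000)  (base)
link 0: phi[0] = 55 = 55 deg
  cos(55 deg) = 0.5736, sin(55 deg) = 0.8192
  joint[1] = (0.0000, 0.0000) + 11.9 * (0.5736, 0.8192) = (0.0000 + 6.8256, 0.0000 + 9.7479) = (6.8256, 9.7479)
link 1: phi[1] = 55 + 165 = 220 deg
  cos(220 deg) = -0.7660, sin(220 deg) = -0.6428
  joint[2] = (6.8256, 9.7479) + 3.2 * (-0.7660, -0.6428) = (6.8256 + -2.4513, 9.7479 + -2.0569) = (4.3742, 7.6910)
link 2: phi[2] = 55 + 165 + -70 = 150 deg
  cos(150 deg) = -0.8660, sin(150 deg) = 0.5000
  joint[3] = (4.3742, 7.6910) + 9.5 * (-0.8660, 0.5000) = (4.3742 + -8.2272, 7.6910 + 4.7500) = (-3.8530, 12.4410)
link 3: phi[3] = 55 + 165 + -70 + 80 = 230 deg
  cos(230 deg) = -0.6428, sin(230 deg) = -0.7660
  joint[4] = (-3.8530, 12.4410) + 9.2 * (-0.6428, -0.7660) = (-3.8530 + -5.9136, 12.4410 + -7.0476) = (-9.7667, 5.3934)
End effector: (-9.7667, 5.3934)

Answer: -9.7667 5.3934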